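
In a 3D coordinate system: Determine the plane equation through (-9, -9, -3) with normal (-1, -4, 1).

The plane through P with normal n = (a, b, c) satisfies n·(r - P) = 0,
i.e. ax + by + cz = a·x₀ + b·y₀ + c·z₀.
d = (-1)·(-9) + (-4)·(-9) + 1·(-3)
  = 9 + 36 - 3
  = 42
Equation: -x - 4y + z = 42

-x - 4y + z = 42


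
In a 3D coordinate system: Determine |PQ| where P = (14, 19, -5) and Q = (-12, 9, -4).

d = √[(x₂-x₁)² + (y₂-y₁)² + (z₂-z₁)²]
  = √[(-26)² + (-10)² + 1²]
  = √[676 + 100 + 1]
  = √777
  ≈ 27.87

27.87


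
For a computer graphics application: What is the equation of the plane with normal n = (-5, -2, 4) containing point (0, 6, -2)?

The plane through P with normal n = (a, b, c) satisfies n·(r - P) = 0,
i.e. ax + by + cz = a·x₀ + b·y₀ + c·z₀.
d = (-5)·0 + (-2)·6 + 4·(-2)
  = 0 - 12 - 8
  = -20
Equation: -5x - 2y + 4z = -20

-5x - 2y + 4z = -20


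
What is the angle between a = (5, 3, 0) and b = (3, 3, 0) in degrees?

a·b = 5·3 + 3·3 + 0·0 = 15 + 9 + 0 = 24
|a| = √(5² + 3² + 0²) = √34 ≈ 5.831
|b| = √(3² + 3² + 0²) = √18 ≈ 4.243
cos θ = (a·b)/(|a||b|) = 24/(5.831·4.243) ≈ 0.9701
θ = arccos(0.9701) ≈ 14.04°

14.04°


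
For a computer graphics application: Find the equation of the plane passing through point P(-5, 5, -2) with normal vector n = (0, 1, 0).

The plane through P with normal n = (a, b, c) satisfies n·(r - P) = 0,
i.e. ax + by + cz = a·x₀ + b·y₀ + c·z₀.
d = 0·(-5) + 1·5 + 0·(-2)
  = 0 + 5 + 0
  = 5
Equation: y = 5

y = 5


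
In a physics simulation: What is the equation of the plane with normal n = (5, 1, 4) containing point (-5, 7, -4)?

The plane through P with normal n = (a, b, c) satisfies n·(r - P) = 0,
i.e. ax + by + cz = a·x₀ + b·y₀ + c·z₀.
d = 5·(-5) + 1·7 + 4·(-4)
  = -25 + 7 - 16
  = -34
Equation: 5x + y + 4z = -34

5x + y + 4z = -34


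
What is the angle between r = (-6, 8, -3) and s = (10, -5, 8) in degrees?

r·s = (-6)·10 + 8·(-5) + (-3)·8 = -60 - 40 - 24 = -124
|r| = √((-6)² + 8² + (-3)²) = √109 ≈ 10.44
|s| = √(10² + (-5)² + 8²) = √189 ≈ 13.75
cos θ = (r·s)/(|r||s|) = -124/(10.44·13.75) ≈ -0.8639
θ = arccos(-0.8639) ≈ 149.8°

149.8°


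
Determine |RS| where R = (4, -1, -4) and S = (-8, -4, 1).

d = √[(x₂-x₁)² + (y₂-y₁)² + (z₂-z₁)²]
  = √[(-12)² + (-3)² + 5²]
  = √[144 + 9 + 25]
  = √178
  ≈ 13.34

13.34


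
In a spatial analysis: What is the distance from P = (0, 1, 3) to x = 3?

distance = |a·x₀ + b·y₀ + c·z₀ - d| / √(a² + b² + c²)
  = |1·0 + 0·1 + 0·3 - 3| / √(1² + 0² + 0²)
  = |0 + 0 + 0 - 3| / √(1 + 0 + 0)
  = |-3| / √1
  = 3 / 1
  ≈ 3

3


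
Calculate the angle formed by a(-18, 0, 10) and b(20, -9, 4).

a·b = (-18)·20 + 0·(-9) + 10·4 = -360 + 0 + 40 = -320
|a| = √((-18)² + 0² + 10²) = √424 ≈ 20.59
|b| = √(20² + (-9)² + 4²) = √497 ≈ 22.29
cos θ = (a·b)/(|a||b|) = -320/(20.59·22.29) ≈ -0.6971
θ = arccos(-0.6971) ≈ 134.2°

134.2°


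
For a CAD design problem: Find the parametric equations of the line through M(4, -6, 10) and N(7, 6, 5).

Direction vector d = N - M = (7 - 4, 6 + 6, 5 - 10) = (3, 12, -5)
Parametric form r = M + t·d:
x = 4 + 3t, y = -6 + 12t, z = 10 - 5t

x = 4 + 3t, y = -6 + 12t, z = 10 - 5t


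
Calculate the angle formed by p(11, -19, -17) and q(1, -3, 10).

p·q = 11·1 + (-19)·(-3) + (-17)·10 = 11 + 57 - 170 = -102
|p| = √(11² + (-19)² + (-17)²) = √771 ≈ 27.77
|q| = √(1² + (-3)² + 10²) = √110 ≈ 10.49
cos θ = (p·q)/(|p||q|) = -102/(27.77·10.49) ≈ -0.3502
θ = arccos(-0.3502) ≈ 110.5°

110.5°


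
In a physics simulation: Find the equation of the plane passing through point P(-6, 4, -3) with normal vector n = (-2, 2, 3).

The plane through P with normal n = (a, b, c) satisfies n·(r - P) = 0,
i.e. ax + by + cz = a·x₀ + b·y₀ + c·z₀.
d = (-2)·(-6) + 2·4 + 3·(-3)
  = 12 + 8 - 9
  = 11
Equation: -2x + 2y + 3z = 11

-2x + 2y + 3z = 11


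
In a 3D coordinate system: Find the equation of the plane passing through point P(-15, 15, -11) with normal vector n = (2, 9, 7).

The plane through P with normal n = (a, b, c) satisfies n·(r - P) = 0,
i.e. ax + by + cz = a·x₀ + b·y₀ + c·z₀.
d = 2·(-15) + 9·15 + 7·(-11)
  = -30 + 135 - 77
  = 28
Equation: 2x + 9y + 7z = 28

2x + 9y + 7z = 28


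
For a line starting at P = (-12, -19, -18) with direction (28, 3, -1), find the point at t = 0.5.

P(t) = P + t·d
  = (-12 + 28·0.5, -19 + 3·0.5, -18 + (-1)·0.5)
  = (-12 + 14, -19 + 1.5, -18 - 0.5)
  = (2, -17.5, -18.5)

(2, -17.5, -18.5)


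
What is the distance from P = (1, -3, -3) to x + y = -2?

distance = |a·x₀ + b·y₀ + c·z₀ - d| / √(a² + b² + c²)
  = |1·1 + 1·(-3) + 0·(-3) - (-2)| / √(1² + 1² + 0²)
  = |1 - 3 + 0 + 2| / √(1 + 1 + 0)
  = |0| / √2
  = 0 / 1.414
  ≈ 0

0


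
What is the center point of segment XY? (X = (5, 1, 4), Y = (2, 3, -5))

M = ((x₁+x₂)/2, (y₁+y₂)/2, (z₁+z₂)/2)
  = ((5 + 2)/2, (1 + 3)/2, (4 - 5)/2)
  = (7/2, 4/2, -1/2)
  = (3.5, 2, -0.5)

(3.5, 2, -0.5)


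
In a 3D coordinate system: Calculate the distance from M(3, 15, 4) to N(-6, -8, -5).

d = √[(x₂-x₁)² + (y₂-y₁)² + (z₂-z₁)²]
  = √[(-9)² + (-23)² + (-9)²]
  = √[81 + 529 + 81]
  = √691
  ≈ 26.29

26.29


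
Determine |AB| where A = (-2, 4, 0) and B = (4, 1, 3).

d = √[(x₂-x₁)² + (y₂-y₁)² + (z₂-z₁)²]
  = √[6² + (-3)² + 3²]
  = √[36 + 9 + 9]
  = √54
  ≈ 7.348

7.348


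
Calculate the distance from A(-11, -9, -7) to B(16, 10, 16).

d = √[(x₂-x₁)² + (y₂-y₁)² + (z₂-z₁)²]
  = √[27² + 19² + 23²]
  = √[729 + 361 + 529]
  = √1619
  ≈ 40.24

40.24


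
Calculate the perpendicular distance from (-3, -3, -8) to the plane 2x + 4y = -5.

distance = |a·x₀ + b·y₀ + c·z₀ - d| / √(a² + b² + c²)
  = |2·(-3) + 4·(-3) + 0·(-8) - (-5)| / √(2² + 4² + 0²)
  = |-6 - 12 + 0 + 5| / √(4 + 16 + 0)
  = |-13| / √20
  = 13 / 4.472
  ≈ 2.907

2.907


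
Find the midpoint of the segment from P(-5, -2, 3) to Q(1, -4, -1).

M = ((x₁+x₂)/2, (y₁+y₂)/2, (z₁+z₂)/2)
  = ((-5 + 1)/2, (-2 - 4)/2, (3 - 1)/2)
  = (-4/2, -6/2, 2/2)
  = (-2, -3, 1)

(-2, -3, 1)


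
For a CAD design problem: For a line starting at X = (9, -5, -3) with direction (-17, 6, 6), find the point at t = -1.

P(t) = X + t·d
  = (9 + (-17)·(-1), -5 + 6·(-1), -3 + 6·(-1))
  = (9 + 17, -5 - 6, -3 - 6)
  = (26, -11, -9)

(26, -11, -9)


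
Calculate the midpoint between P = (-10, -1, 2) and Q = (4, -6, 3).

M = ((x₁+x₂)/2, (y₁+y₂)/2, (z₁+z₂)/2)
  = ((-10 + 4)/2, (-1 - 6)/2, (2 + 3)/2)
  = (-6/2, -7/2, 5/2)
  = (-3, -3.5, 2.5)

(-3, -3.5, 2.5)


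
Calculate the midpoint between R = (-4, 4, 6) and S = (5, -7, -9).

M = ((x₁+x₂)/2, (y₁+y₂)/2, (z₁+z₂)/2)
  = ((-4 + 5)/2, (4 - 7)/2, (6 - 9)/2)
  = (1/2, -3/2, -3/2)
  = (0.5, -1.5, -1.5)

(0.5, -1.5, -1.5)


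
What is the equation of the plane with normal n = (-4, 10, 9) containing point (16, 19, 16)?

The plane through P with normal n = (a, b, c) satisfies n·(r - P) = 0,
i.e. ax + by + cz = a·x₀ + b·y₀ + c·z₀.
d = (-4)·16 + 10·19 + 9·16
  = -64 + 190 + 144
  = 270
Equation: -4x + 10y + 9z = 270

-4x + 10y + 9z = 270


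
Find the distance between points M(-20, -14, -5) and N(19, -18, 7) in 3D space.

d = √[(x₂-x₁)² + (y₂-y₁)² + (z₂-z₁)²]
  = √[39² + (-4)² + 12²]
  = √[1521 + 16 + 144]
  = √1681
  ≈ 41

41


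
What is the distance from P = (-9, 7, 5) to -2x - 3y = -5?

distance = |a·x₀ + b·y₀ + c·z₀ - d| / √(a² + b² + c²)
  = |(-2)·(-9) + (-3)·7 + 0·5 - (-5)| / √((-2)² + (-3)² + 0²)
  = |18 - 21 + 0 + 5| / √(4 + 9 + 0)
  = |2| / √13
  = 2 / 3.606
  ≈ 0.5547

0.5547


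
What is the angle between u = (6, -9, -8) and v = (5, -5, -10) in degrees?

u·v = 6·5 + (-9)·(-5) + (-8)·(-10) = 30 + 45 + 80 = 155
|u| = √(6² + (-9)² + (-8)²) = √181 ≈ 13.45
|v| = √(5² + (-5)² + (-10)²) = √150 ≈ 12.25
cos θ = (u·v)/(|u||v|) = 155/(13.45·12.25) ≈ 0.9407
θ = arccos(0.9407) ≈ 19.83°

19.83°


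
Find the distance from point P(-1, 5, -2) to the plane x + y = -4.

distance = |a·x₀ + b·y₀ + c·z₀ - d| / √(a² + b² + c²)
  = |1·(-1) + 1·5 + 0·(-2) - (-4)| / √(1² + 1² + 0²)
  = |-1 + 5 + 0 + 4| / √(1 + 1 + 0)
  = |8| / √2
  = 8 / 1.414
  ≈ 5.657

5.657


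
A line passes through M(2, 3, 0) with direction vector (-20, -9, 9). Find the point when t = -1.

P(t) = M + t·d
  = (2 + (-20)·(-1), 3 + (-9)·(-1), 0 + 9·(-1))
  = (2 + 20, 3 + 9, 0 - 9)
  = (22, 12, -9)

(22, 12, -9)


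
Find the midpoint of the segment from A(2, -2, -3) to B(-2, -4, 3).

M = ((x₁+x₂)/2, (y₁+y₂)/2, (z₁+z₂)/2)
  = ((2 - 2)/2, (-2 - 4)/2, (-3 + 3)/2)
  = (0/2, -6/2, 0/2)
  = (0, -3, 0)

(0, -3, 0)


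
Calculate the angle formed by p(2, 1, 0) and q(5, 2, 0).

p·q = 2·5 + 1·2 + 0·0 = 10 + 2 + 0 = 12
|p| = √(2² + 1² + 0²) = √5 ≈ 2.236
|q| = √(5² + 2² + 0²) = √29 ≈ 5.385
cos θ = (p·q)/(|p||q|) = 12/(2.236·5.385) ≈ 0.9965
θ = arccos(0.9965) ≈ 4.764°

4.764°


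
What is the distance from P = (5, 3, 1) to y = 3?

distance = |a·x₀ + b·y₀ + c·z₀ - d| / √(a² + b² + c²)
  = |0·5 + 1·3 + 0·1 - 3| / √(0² + 1² + 0²)
  = |0 + 3 + 0 - 3| / √(0 + 1 + 0)
  = |0| / √1
  = 0 / 1
  ≈ 0

0


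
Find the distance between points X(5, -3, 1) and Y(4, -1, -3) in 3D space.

d = √[(x₂-x₁)² + (y₂-y₁)² + (z₂-z₁)²]
  = √[(-1)² + 2² + (-4)²]
  = √[1 + 4 + 16]
  = √21
  ≈ 4.583

4.583


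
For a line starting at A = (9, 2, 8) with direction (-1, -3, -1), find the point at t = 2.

P(t) = A + t·d
  = (9 + (-1)·2, 2 + (-3)·2, 8 + (-1)·2)
  = (9 - 2, 2 - 6, 8 - 2)
  = (7, -4, 6)

(7, -4, 6)


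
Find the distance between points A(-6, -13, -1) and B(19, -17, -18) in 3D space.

d = √[(x₂-x₁)² + (y₂-y₁)² + (z₂-z₁)²]
  = √[25² + (-4)² + (-17)²]
  = √[625 + 16 + 289]
  = √930
  ≈ 30.5

30.5


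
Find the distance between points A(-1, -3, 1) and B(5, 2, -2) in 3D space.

d = √[(x₂-x₁)² + (y₂-y₁)² + (z₂-z₁)²]
  = √[6² + 5² + (-3)²]
  = √[36 + 25 + 9]
  = √70
  ≈ 8.367

8.367


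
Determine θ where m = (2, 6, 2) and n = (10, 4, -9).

m·n = 2·10 + 6·4 + 2·(-9) = 20 + 24 - 18 = 26
|m| = √(2² + 6² + 2²) = √44 ≈ 6.633
|n| = √(10² + 4² + (-9)²) = √197 ≈ 14.04
cos θ = (m·n)/(|m||n|) = 26/(6.633·14.04) ≈ 0.2793
θ = arccos(0.2793) ≈ 73.78°

73.78°


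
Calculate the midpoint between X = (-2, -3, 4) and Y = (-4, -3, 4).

M = ((x₁+x₂)/2, (y₁+y₂)/2, (z₁+z₂)/2)
  = ((-2 - 4)/2, (-3 - 3)/2, (4 + 4)/2)
  = (-6/2, -6/2, 8/2)
  = (-3, -3, 4)

(-3, -3, 4)


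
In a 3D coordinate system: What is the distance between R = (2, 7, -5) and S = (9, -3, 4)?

d = √[(x₂-x₁)² + (y₂-y₁)² + (z₂-z₁)²]
  = √[7² + (-10)² + 9²]
  = √[49 + 100 + 81]
  = √230
  ≈ 15.17

15.17


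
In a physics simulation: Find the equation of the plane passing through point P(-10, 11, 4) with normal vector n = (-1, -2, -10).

The plane through P with normal n = (a, b, c) satisfies n·(r - P) = 0,
i.e. ax + by + cz = a·x₀ + b·y₀ + c·z₀.
d = (-1)·(-10) + (-2)·11 + (-10)·4
  = 10 - 22 - 40
  = -52
Equation: -x - 2y - 10z = -52

-x - 2y - 10z = -52


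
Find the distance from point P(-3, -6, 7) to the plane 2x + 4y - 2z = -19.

distance = |a·x₀ + b·y₀ + c·z₀ - d| / √(a² + b² + c²)
  = |2·(-3) + 4·(-6) + (-2)·7 - (-19)| / √(2² + 4² + (-2)²)
  = |-6 - 24 - 14 + 19| / √(4 + 16 + 4)
  = |-25| / √24
  = 25 / 4.899
  ≈ 5.103

5.103


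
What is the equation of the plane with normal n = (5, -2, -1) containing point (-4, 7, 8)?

The plane through P with normal n = (a, b, c) satisfies n·(r - P) = 0,
i.e. ax + by + cz = a·x₀ + b·y₀ + c·z₀.
d = 5·(-4) + (-2)·7 + (-1)·8
  = -20 - 14 - 8
  = -42
Equation: 5x - 2y - z = -42

5x - 2y - z = -42


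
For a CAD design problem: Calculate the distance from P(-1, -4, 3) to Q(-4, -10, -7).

d = √[(x₂-x₁)² + (y₂-y₁)² + (z₂-z₁)²]
  = √[(-3)² + (-6)² + (-10)²]
  = √[9 + 36 + 100]
  = √145
  ≈ 12.04

12.04


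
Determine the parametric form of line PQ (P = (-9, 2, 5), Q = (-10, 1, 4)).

Direction vector d = Q - P = (-10 + 9, 1 - 2, 4 - 5) = (-1, -1, -1)
Parametric form r = P + t·d:
x = -9 - t, y = 2 - t, z = 5 - t

x = -9 - t, y = 2 - t, z = 5 - t


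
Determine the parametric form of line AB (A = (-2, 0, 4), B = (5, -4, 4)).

Direction vector d = B - A = (5 + 2, -4 + 0, 4 - 4) = (7, -4, 0)
Parametric form r = A + t·d:
x = -2 + 7t, y = 0 - 4t, z = 4

x = -2 + 7t, y = 0 - 4t, z = 4


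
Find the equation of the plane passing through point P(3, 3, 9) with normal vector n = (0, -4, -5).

The plane through P with normal n = (a, b, c) satisfies n·(r - P) = 0,
i.e. ax + by + cz = a·x₀ + b·y₀ + c·z₀.
d = 0·3 + (-4)·3 + (-5)·9
  = 0 - 12 - 45
  = -57
Equation: -4y - 5z = -57

-4y - 5z = -57


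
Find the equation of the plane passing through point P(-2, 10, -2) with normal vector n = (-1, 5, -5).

The plane through P with normal n = (a, b, c) satisfies n·(r - P) = 0,
i.e. ax + by + cz = a·x₀ + b·y₀ + c·z₀.
d = (-1)·(-2) + 5·10 + (-5)·(-2)
  = 2 + 50 + 10
  = 62
Equation: -x + 5y - 5z = 62

-x + 5y - 5z = 62


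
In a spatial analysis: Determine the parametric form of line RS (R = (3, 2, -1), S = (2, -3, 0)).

Direction vector d = S - R = (2 - 3, -3 - 2, 0 + 1) = (-1, -5, 1)
Parametric form r = R + t·d:
x = 3 - t, y = 2 - 5t, z = -1 + t

x = 3 - t, y = 2 - 5t, z = -1 + t


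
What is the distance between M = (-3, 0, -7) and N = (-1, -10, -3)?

d = √[(x₂-x₁)² + (y₂-y₁)² + (z₂-z₁)²]
  = √[2² + (-10)² + 4²]
  = √[4 + 100 + 16]
  = √120
  ≈ 10.95

10.95


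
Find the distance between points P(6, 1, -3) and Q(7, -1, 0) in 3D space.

d = √[(x₂-x₁)² + (y₂-y₁)² + (z₂-z₁)²]
  = √[1² + (-2)² + 3²]
  = √[1 + 4 + 9]
  = √14
  ≈ 3.742

3.742


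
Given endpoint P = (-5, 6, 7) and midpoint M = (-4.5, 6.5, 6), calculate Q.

Q = 2M - P
  = (2·(-4.5) - (-5), 2·6.5 - 6, 2·6 - 7)
  = (-9 + 5, 13 - 6, 12 - 7)
  = (-4, 7, 5)

(-4, 7, 5)


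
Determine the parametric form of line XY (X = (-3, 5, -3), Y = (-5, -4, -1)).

Direction vector d = Y - X = (-5 + 3, -4 - 5, -1 + 3) = (-2, -9, 2)
Parametric form r = X + t·d:
x = -3 - 2t, y = 5 - 9t, z = -3 + 2t

x = -3 - 2t, y = 5 - 9t, z = -3 + 2t


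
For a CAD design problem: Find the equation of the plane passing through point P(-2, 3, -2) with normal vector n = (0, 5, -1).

The plane through P with normal n = (a, b, c) satisfies n·(r - P) = 0,
i.e. ax + by + cz = a·x₀ + b·y₀ + c·z₀.
d = 0·(-2) + 5·3 + (-1)·(-2)
  = 0 + 15 + 2
  = 17
Equation: 5y - z = 17

5y - z = 17


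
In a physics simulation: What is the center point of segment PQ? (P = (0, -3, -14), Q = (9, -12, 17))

M = ((x₁+x₂)/2, (y₁+y₂)/2, (z₁+z₂)/2)
  = ((0 + 9)/2, (-3 - 12)/2, (-14 + 17)/2)
  = (9/2, -15/2, 3/2)
  = (4.5, -7.5, 1.5)

(4.5, -7.5, 1.5)


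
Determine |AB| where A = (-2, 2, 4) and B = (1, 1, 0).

d = √[(x₂-x₁)² + (y₂-y₁)² + (z₂-z₁)²]
  = √[3² + (-1)² + (-4)²]
  = √[9 + 1 + 16]
  = √26
  ≈ 5.099

5.099


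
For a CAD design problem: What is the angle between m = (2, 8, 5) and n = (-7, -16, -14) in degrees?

m·n = 2·(-7) + 8·(-16) + 5·(-14) = -14 - 128 - 70 = -212
|m| = √(2² + 8² + 5²) = √93 ≈ 9.644
|n| = √((-7)² + (-16)² + (-14)²) = √501 ≈ 22.38
cos θ = (m·n)/(|m||n|) = -212/(9.644·22.38) ≈ -0.9821
θ = arccos(-0.9821) ≈ 169.2°

169.2°


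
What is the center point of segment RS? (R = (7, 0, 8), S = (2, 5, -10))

M = ((x₁+x₂)/2, (y₁+y₂)/2, (z₁+z₂)/2)
  = ((7 + 2)/2, (0 + 5)/2, (8 - 10)/2)
  = (9/2, 5/2, -2/2)
  = (4.5, 2.5, -1)

(4.5, 2.5, -1)


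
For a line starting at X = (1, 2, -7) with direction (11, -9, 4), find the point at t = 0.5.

P(t) = X + t·d
  = (1 + 11·0.5, 2 + (-9)·0.5, -7 + 4·0.5)
  = (1 + 5.5, 2 - 4.5, -7 + 2)
  = (6.5, -2.5, -5)

(6.5, -2.5, -5)


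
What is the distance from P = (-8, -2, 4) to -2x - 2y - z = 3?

distance = |a·x₀ + b·y₀ + c·z₀ - d| / √(a² + b² + c²)
  = |(-2)·(-8) + (-2)·(-2) + (-1)·4 - 3| / √((-2)² + (-2)² + (-1)²)
  = |16 + 4 - 4 - 3| / √(4 + 4 + 1)
  = |13| / √9
  = 13 / 3
  ≈ 4.333

4.333


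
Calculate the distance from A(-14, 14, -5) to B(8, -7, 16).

d = √[(x₂-x₁)² + (y₂-y₁)² + (z₂-z₁)²]
  = √[22² + (-21)² + 21²]
  = √[484 + 441 + 441]
  = √1366
  ≈ 36.96

36.96


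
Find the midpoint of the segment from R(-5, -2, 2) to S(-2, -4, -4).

M = ((x₁+x₂)/2, (y₁+y₂)/2, (z₁+z₂)/2)
  = ((-5 - 2)/2, (-2 - 4)/2, (2 - 4)/2)
  = (-7/2, -6/2, -2/2)
  = (-3.5, -3, -1)

(-3.5, -3, -1)


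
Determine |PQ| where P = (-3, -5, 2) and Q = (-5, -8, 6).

d = √[(x₂-x₁)² + (y₂-y₁)² + (z₂-z₁)²]
  = √[(-2)² + (-3)² + 4²]
  = √[4 + 9 + 16]
  = √29
  ≈ 5.385

5.385


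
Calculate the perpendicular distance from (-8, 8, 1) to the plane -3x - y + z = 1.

distance = |a·x₀ + b·y₀ + c·z₀ - d| / √(a² + b² + c²)
  = |(-3)·(-8) + (-1)·8 + 1·1 - 1| / √((-3)² + (-1)² + 1²)
  = |24 - 8 + 1 - 1| / √(9 + 1 + 1)
  = |16| / √11
  = 16 / 3.317
  ≈ 4.824

4.824


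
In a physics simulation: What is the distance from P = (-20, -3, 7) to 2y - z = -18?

distance = |a·x₀ + b·y₀ + c·z₀ - d| / √(a² + b² + c²)
  = |0·(-20) + 2·(-3) + (-1)·7 - (-18)| / √(0² + 2² + (-1)²)
  = |0 - 6 - 7 + 18| / √(0 + 4 + 1)
  = |5| / √5
  = 5 / 2.236
  ≈ 2.236

2.236


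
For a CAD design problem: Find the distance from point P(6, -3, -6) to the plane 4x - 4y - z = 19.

distance = |a·x₀ + b·y₀ + c·z₀ - d| / √(a² + b² + c²)
  = |4·6 + (-4)·(-3) + (-1)·(-6) - 19| / √(4² + (-4)² + (-1)²)
  = |24 + 12 + 6 - 19| / √(16 + 16 + 1)
  = |23| / √33
  = 23 / 5.745
  ≈ 4.004

4.004


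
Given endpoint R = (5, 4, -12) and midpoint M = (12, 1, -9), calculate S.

S = 2M - R
  = (2·12 - 5, 2·1 - 4, 2·(-9) - (-12))
  = (24 - 5, 2 - 4, -18 + 12)
  = (19, -2, -6)

(19, -2, -6)


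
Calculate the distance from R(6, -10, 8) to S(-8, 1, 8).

d = √[(x₂-x₁)² + (y₂-y₁)² + (z₂-z₁)²]
  = √[(-14)² + 11² + 0²]
  = √[196 + 121 + 0]
  = √317
  ≈ 17.8

17.8


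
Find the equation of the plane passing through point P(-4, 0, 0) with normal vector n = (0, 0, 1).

The plane through P with normal n = (a, b, c) satisfies n·(r - P) = 0,
i.e. ax + by + cz = a·x₀ + b·y₀ + c·z₀.
d = 0·(-4) + 0·0 + 1·0
  = 0 + 0 + 0
  = 0
Equation: z = 0

z = 0


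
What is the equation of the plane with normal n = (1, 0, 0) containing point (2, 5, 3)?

The plane through P with normal n = (a, b, c) satisfies n·(r - P) = 0,
i.e. ax + by + cz = a·x₀ + b·y₀ + c·z₀.
d = 1·2 + 0·5 + 0·3
  = 2 + 0 + 0
  = 2
Equation: x = 2

x = 2


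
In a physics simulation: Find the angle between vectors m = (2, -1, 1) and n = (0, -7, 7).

m·n = 2·0 + (-1)·(-7) + 1·7 = 0 + 7 + 7 = 14
|m| = √(2² + (-1)² + 1²) = √6 ≈ 2.449
|n| = √(0² + (-7)² + 7²) = √98 ≈ 9.899
cos θ = (m·n)/(|m||n|) = 14/(2.449·9.899) ≈ 0.5774
θ = arccos(0.5774) ≈ 54.74°

54.74°


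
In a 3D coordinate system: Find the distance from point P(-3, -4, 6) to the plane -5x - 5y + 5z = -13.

distance = |a·x₀ + b·y₀ + c·z₀ - d| / √(a² + b² + c²)
  = |(-5)·(-3) + (-5)·(-4) + 5·6 - (-13)| / √((-5)² + (-5)² + 5²)
  = |15 + 20 + 30 + 13| / √(25 + 25 + 25)
  = |78| / √75
  = 78 / 8.66
  ≈ 9.007

9.007


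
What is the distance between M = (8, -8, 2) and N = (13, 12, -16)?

d = √[(x₂-x₁)² + (y₂-y₁)² + (z₂-z₁)²]
  = √[5² + 20² + (-18)²]
  = √[25 + 400 + 324]
  = √749
  ≈ 27.37

27.37


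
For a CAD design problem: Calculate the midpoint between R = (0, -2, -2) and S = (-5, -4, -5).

M = ((x₁+x₂)/2, (y₁+y₂)/2, (z₁+z₂)/2)
  = ((0 - 5)/2, (-2 - 4)/2, (-2 - 5)/2)
  = (-5/2, -6/2, -7/2)
  = (-2.5, -3, -3.5)

(-2.5, -3, -3.5)


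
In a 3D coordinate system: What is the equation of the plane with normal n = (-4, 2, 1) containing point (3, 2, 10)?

The plane through P with normal n = (a, b, c) satisfies n·(r - P) = 0,
i.e. ax + by + cz = a·x₀ + b·y₀ + c·z₀.
d = (-4)·3 + 2·2 + 1·10
  = -12 + 4 + 10
  = 2
Equation: -4x + 2y + z = 2

-4x + 2y + z = 2


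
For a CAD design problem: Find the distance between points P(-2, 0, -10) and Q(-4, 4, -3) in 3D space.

d = √[(x₂-x₁)² + (y₂-y₁)² + (z₂-z₁)²]
  = √[(-2)² + 4² + 7²]
  = √[4 + 16 + 49]
  = √69
  ≈ 8.307

8.307


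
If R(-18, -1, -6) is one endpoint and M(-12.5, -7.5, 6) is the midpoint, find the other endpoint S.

S = 2M - R
  = (2·(-12.5) - (-18), 2·(-7.5) - (-1), 2·6 - (-6))
  = (-25 + 18, -15 + 1, 12 + 6)
  = (-7, -14, 18)

(-7, -14, 18)


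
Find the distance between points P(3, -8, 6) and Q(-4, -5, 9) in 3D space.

d = √[(x₂-x₁)² + (y₂-y₁)² + (z₂-z₁)²]
  = √[(-7)² + 3² + 3²]
  = √[49 + 9 + 9]
  = √67
  ≈ 8.185

8.185


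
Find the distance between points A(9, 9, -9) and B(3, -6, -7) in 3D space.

d = √[(x₂-x₁)² + (y₂-y₁)² + (z₂-z₁)²]
  = √[(-6)² + (-15)² + 2²]
  = √[36 + 225 + 4]
  = √265
  ≈ 16.28

16.28


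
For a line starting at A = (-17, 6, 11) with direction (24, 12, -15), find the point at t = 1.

P(t) = A + t·d
  = (-17 + 24·1, 6 + 12·1, 11 + (-15)·1)
  = (-17 + 24, 6 + 12, 11 - 15)
  = (7, 18, -4)

(7, 18, -4)


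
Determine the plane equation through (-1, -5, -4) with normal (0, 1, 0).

The plane through P with normal n = (a, b, c) satisfies n·(r - P) = 0,
i.e. ax + by + cz = a·x₀ + b·y₀ + c·z₀.
d = 0·(-1) + 1·(-5) + 0·(-4)
  = 0 - 5 + 0
  = -5
Equation: y = -5

y = -5


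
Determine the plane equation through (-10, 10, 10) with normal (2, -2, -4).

The plane through P with normal n = (a, b, c) satisfies n·(r - P) = 0,
i.e. ax + by + cz = a·x₀ + b·y₀ + c·z₀.
d = 2·(-10) + (-2)·10 + (-4)·10
  = -20 - 20 - 40
  = -80
Equation: 2x - 2y - 4z = -80

2x - 2y - 4z = -80


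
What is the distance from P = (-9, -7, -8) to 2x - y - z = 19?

distance = |a·x₀ + b·y₀ + c·z₀ - d| / √(a² + b² + c²)
  = |2·(-9) + (-1)·(-7) + (-1)·(-8) - 19| / √(2² + (-1)² + (-1)²)
  = |-18 + 7 + 8 - 19| / √(4 + 1 + 1)
  = |-22| / √6
  = 22 / 2.449
  ≈ 8.981

8.981


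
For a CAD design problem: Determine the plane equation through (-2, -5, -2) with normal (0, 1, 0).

The plane through P with normal n = (a, b, c) satisfies n·(r - P) = 0,
i.e. ax + by + cz = a·x₀ + b·y₀ + c·z₀.
d = 0·(-2) + 1·(-5) + 0·(-2)
  = 0 - 5 + 0
  = -5
Equation: y = -5

y = -5


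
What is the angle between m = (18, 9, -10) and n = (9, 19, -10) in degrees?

m·n = 18·9 + 9·19 + (-10)·(-10) = 162 + 171 + 100 = 433
|m| = √(18² + 9² + (-10)²) = √505 ≈ 22.47
|n| = √(9² + 19² + (-10)²) = √542 ≈ 23.28
cos θ = (m·n)/(|m||n|) = 433/(22.47·23.28) ≈ 0.8276
θ = arccos(0.8276) ≈ 34.14°

34.14°


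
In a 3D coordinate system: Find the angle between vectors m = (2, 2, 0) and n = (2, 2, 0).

m·n = 2·2 + 2·2 + 0·0 = 4 + 4 + 0 = 8
|m| = √(2² + 2² + 0²) = √8 ≈ 2.828
|n| = √(2² + 2² + 0²) = √8 ≈ 2.828
cos θ = (m·n)/(|m||n|) = 8/(2.828·2.828) ≈ 1
θ = arccos(1) ≈ 0°

0°


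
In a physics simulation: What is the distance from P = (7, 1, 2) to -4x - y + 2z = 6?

distance = |a·x₀ + b·y₀ + c·z₀ - d| / √(a² + b² + c²)
  = |(-4)·7 + (-1)·1 + 2·2 - 6| / √((-4)² + (-1)² + 2²)
  = |-28 - 1 + 4 - 6| / √(16 + 1 + 4)
  = |-31| / √21
  = 31 / 4.583
  ≈ 6.765

6.765


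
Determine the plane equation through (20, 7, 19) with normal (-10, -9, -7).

The plane through P with normal n = (a, b, c) satisfies n·(r - P) = 0,
i.e. ax + by + cz = a·x₀ + b·y₀ + c·z₀.
d = (-10)·20 + (-9)·7 + (-7)·19
  = -200 - 63 - 133
  = -396
Equation: -10x - 9y - 7z = -396

-10x - 9y - 7z = -396


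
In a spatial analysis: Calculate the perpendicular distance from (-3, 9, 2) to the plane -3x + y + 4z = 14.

distance = |a·x₀ + b·y₀ + c·z₀ - d| / √(a² + b² + c²)
  = |(-3)·(-3) + 1·9 + 4·2 - 14| / √((-3)² + 1² + 4²)
  = |9 + 9 + 8 - 14| / √(9 + 1 + 16)
  = |12| / √26
  = 12 / 5.099
  ≈ 2.353

2.353


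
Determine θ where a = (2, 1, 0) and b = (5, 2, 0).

a·b = 2·5 + 1·2 + 0·0 = 10 + 2 + 0 = 12
|a| = √(2² + 1² + 0²) = √5 ≈ 2.236
|b| = √(5² + 2² + 0²) = √29 ≈ 5.385
cos θ = (a·b)/(|a||b|) = 12/(2.236·5.385) ≈ 0.9965
θ = arccos(0.9965) ≈ 4.764°

4.764°


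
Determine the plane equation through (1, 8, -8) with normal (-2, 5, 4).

The plane through P with normal n = (a, b, c) satisfies n·(r - P) = 0,
i.e. ax + by + cz = a·x₀ + b·y₀ + c·z₀.
d = (-2)·1 + 5·8 + 4·(-8)
  = -2 + 40 - 32
  = 6
Equation: -2x + 5y + 4z = 6

-2x + 5y + 4z = 6


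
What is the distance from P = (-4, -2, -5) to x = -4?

distance = |a·x₀ + b·y₀ + c·z₀ - d| / √(a² + b² + c²)
  = |1·(-4) + 0·(-2) + 0·(-5) - (-4)| / √(1² + 0² + 0²)
  = |-4 + 0 + 0 + 4| / √(1 + 0 + 0)
  = |0| / √1
  = 0 / 1
  ≈ 0

0


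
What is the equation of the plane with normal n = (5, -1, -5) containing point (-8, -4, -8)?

The plane through P with normal n = (a, b, c) satisfies n·(r - P) = 0,
i.e. ax + by + cz = a·x₀ + b·y₀ + c·z₀.
d = 5·(-8) + (-1)·(-4) + (-5)·(-8)
  = -40 + 4 + 40
  = 4
Equation: 5x - y - 5z = 4

5x - y - 5z = 4


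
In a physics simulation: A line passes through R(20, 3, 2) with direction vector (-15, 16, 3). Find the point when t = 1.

P(t) = R + t·d
  = (20 + (-15)·1, 3 + 16·1, 2 + 3·1)
  = (20 - 15, 3 + 16, 2 + 3)
  = (5, 19, 5)

(5, 19, 5)


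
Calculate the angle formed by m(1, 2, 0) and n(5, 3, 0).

m·n = 1·5 + 2·3 + 0·0 = 5 + 6 + 0 = 11
|m| = √(1² + 2² + 0²) = √5 ≈ 2.236
|n| = √(5² + 3² + 0²) = √34 ≈ 5.831
cos θ = (m·n)/(|m||n|) = 11/(2.236·5.831) ≈ 0.8437
θ = arccos(0.8437) ≈ 32.47°

32.47°


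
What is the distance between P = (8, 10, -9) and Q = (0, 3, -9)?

d = √[(x₂-x₁)² + (y₂-y₁)² + (z₂-z₁)²]
  = √[(-8)² + (-7)² + 0²]
  = √[64 + 49 + 0]
  = √113
  ≈ 10.63

10.63


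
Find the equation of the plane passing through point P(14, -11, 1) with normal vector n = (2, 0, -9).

The plane through P with normal n = (a, b, c) satisfies n·(r - P) = 0,
i.e. ax + by + cz = a·x₀ + b·y₀ + c·z₀.
d = 2·14 + 0·(-11) + (-9)·1
  = 28 + 0 - 9
  = 19
Equation: 2x - 9z = 19

2x - 9z = 19


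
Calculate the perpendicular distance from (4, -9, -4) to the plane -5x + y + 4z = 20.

distance = |a·x₀ + b·y₀ + c·z₀ - d| / √(a² + b² + c²)
  = |(-5)·4 + 1·(-9) + 4·(-4) - 20| / √((-5)² + 1² + 4²)
  = |-20 - 9 - 16 - 20| / √(25 + 1 + 16)
  = |-65| / √42
  = 65 / 6.481
  ≈ 10.03

10.03


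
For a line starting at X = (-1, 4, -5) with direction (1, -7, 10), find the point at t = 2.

P(t) = X + t·d
  = (-1 + 1·2, 4 + (-7)·2, -5 + 10·2)
  = (-1 + 2, 4 - 14, -5 + 20)
  = (1, -10, 15)

(1, -10, 15)


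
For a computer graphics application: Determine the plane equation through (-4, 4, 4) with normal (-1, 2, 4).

The plane through P with normal n = (a, b, c) satisfies n·(r - P) = 0,
i.e. ax + by + cz = a·x₀ + b·y₀ + c·z₀.
d = (-1)·(-4) + 2·4 + 4·4
  = 4 + 8 + 16
  = 28
Equation: -x + 2y + 4z = 28

-x + 2y + 4z = 28


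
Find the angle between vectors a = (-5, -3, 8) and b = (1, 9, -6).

a·b = (-5)·1 + (-3)·9 + 8·(-6) = -5 - 27 - 48 = -80
|a| = √((-5)² + (-3)² + 8²) = √98 ≈ 9.899
|b| = √(1² + 9² + (-6)²) = √118 ≈ 10.86
cos θ = (a·b)/(|a||b|) = -80/(9.899·10.86) ≈ -0.7439
θ = arccos(-0.7439) ≈ 138.1°

138.1°


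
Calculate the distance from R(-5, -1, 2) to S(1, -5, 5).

d = √[(x₂-x₁)² + (y₂-y₁)² + (z₂-z₁)²]
  = √[6² + (-4)² + 3²]
  = √[36 + 16 + 9]
  = √61
  ≈ 7.81

7.81


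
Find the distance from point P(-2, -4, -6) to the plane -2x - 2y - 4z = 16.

distance = |a·x₀ + b·y₀ + c·z₀ - d| / √(a² + b² + c²)
  = |(-2)·(-2) + (-2)·(-4) + (-4)·(-6) - 16| / √((-2)² + (-2)² + (-4)²)
  = |4 + 8 + 24 - 16| / √(4 + 4 + 16)
  = |20| / √24
  = 20 / 4.899
  ≈ 4.082

4.082


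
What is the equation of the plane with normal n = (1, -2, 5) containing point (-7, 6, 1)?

The plane through P with normal n = (a, b, c) satisfies n·(r - P) = 0,
i.e. ax + by + cz = a·x₀ + b·y₀ + c·z₀.
d = 1·(-7) + (-2)·6 + 5·1
  = -7 - 12 + 5
  = -14
Equation: x - 2y + 5z = -14

x - 2y + 5z = -14


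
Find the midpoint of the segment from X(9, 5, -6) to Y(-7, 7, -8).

M = ((x₁+x₂)/2, (y₁+y₂)/2, (z₁+z₂)/2)
  = ((9 - 7)/2, (5 + 7)/2, (-6 - 8)/2)
  = (2/2, 12/2, -14/2)
  = (1, 6, -7)

(1, 6, -7)


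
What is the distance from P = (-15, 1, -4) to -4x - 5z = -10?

distance = |a·x₀ + b·y₀ + c·z₀ - d| / √(a² + b² + c²)
  = |(-4)·(-15) + 0·1 + (-5)·(-4) - (-10)| / √((-4)² + 0² + (-5)²)
  = |60 + 0 + 20 + 10| / √(16 + 0 + 25)
  = |90| / √41
  = 90 / 6.403
  ≈ 14.06

14.06


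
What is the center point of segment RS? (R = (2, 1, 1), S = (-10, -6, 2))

M = ((x₁+x₂)/2, (y₁+y₂)/2, (z₁+z₂)/2)
  = ((2 - 10)/2, (1 - 6)/2, (1 + 2)/2)
  = (-8/2, -5/2, 3/2)
  = (-4, -2.5, 1.5)

(-4, -2.5, 1.5)


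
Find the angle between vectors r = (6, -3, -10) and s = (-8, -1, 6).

r·s = 6·(-8) + (-3)·(-1) + (-10)·6 = -48 + 3 - 60 = -105
|r| = √(6² + (-3)² + (-10)²) = √145 ≈ 12.04
|s| = √((-8)² + (-1)² + 6²) = √101 ≈ 10.05
cos θ = (r·s)/(|r||s|) = -105/(12.04·10.05) ≈ -0.8677
θ = arccos(-0.8677) ≈ 150.2°

150.2°


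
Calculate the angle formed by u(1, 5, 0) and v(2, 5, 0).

u·v = 1·2 + 5·5 + 0·0 = 2 + 25 + 0 = 27
|u| = √(1² + 5² + 0²) = √26 ≈ 5.099
|v| = √(2² + 5² + 0²) = √29 ≈ 5.385
cos θ = (u·v)/(|u||v|) = 27/(5.099·5.385) ≈ 0.9833
θ = arccos(0.9833) ≈ 10.49°

10.49°


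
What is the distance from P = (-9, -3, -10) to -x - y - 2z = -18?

distance = |a·x₀ + b·y₀ + c·z₀ - d| / √(a² + b² + c²)
  = |(-1)·(-9) + (-1)·(-3) + (-2)·(-10) - (-18)| / √((-1)² + (-1)² + (-2)²)
  = |9 + 3 + 20 + 18| / √(1 + 1 + 4)
  = |50| / √6
  = 50 / 2.449
  ≈ 20.41

20.41


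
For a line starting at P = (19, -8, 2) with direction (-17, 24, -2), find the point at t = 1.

P(t) = P + t·d
  = (19 + (-17)·1, -8 + 24·1, 2 + (-2)·1)
  = (19 - 17, -8 + 24, 2 - 2)
  = (2, 16, 0)

(2, 16, 0)


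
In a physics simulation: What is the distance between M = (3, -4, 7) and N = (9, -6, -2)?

d = √[(x₂-x₁)² + (y₂-y₁)² + (z₂-z₁)²]
  = √[6² + (-2)² + (-9)²]
  = √[36 + 4 + 81]
  = √121
  ≈ 11

11


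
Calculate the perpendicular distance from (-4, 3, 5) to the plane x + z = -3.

distance = |a·x₀ + b·y₀ + c·z₀ - d| / √(a² + b² + c²)
  = |1·(-4) + 0·3 + 1·5 - (-3)| / √(1² + 0² + 1²)
  = |-4 + 0 + 5 + 3| / √(1 + 0 + 1)
  = |4| / √2
  = 4 / 1.414
  ≈ 2.828

2.828


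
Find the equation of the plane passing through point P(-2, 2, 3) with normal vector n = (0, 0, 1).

The plane through P with normal n = (a, b, c) satisfies n·(r - P) = 0,
i.e. ax + by + cz = a·x₀ + b·y₀ + c·z₀.
d = 0·(-2) + 0·2 + 1·3
  = 0 + 0 + 3
  = 3
Equation: z = 3

z = 3


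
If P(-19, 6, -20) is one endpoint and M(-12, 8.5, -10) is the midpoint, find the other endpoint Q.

Q = 2M - P
  = (2·(-12) - (-19), 2·8.5 - 6, 2·(-10) - (-20))
  = (-24 + 19, 17 - 6, -20 + 20)
  = (-5, 11, 0)

(-5, 11, 0)


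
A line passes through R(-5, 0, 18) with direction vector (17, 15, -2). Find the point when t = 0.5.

P(t) = R + t·d
  = (-5 + 17·0.5, 0 + 15·0.5, 18 + (-2)·0.5)
  = (-5 + 8.5, 0 + 7.5, 18 - 1)
  = (3.5, 7.5, 17)

(3.5, 7.5, 17)


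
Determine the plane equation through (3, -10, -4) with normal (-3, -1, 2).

The plane through P with normal n = (a, b, c) satisfies n·(r - P) = 0,
i.e. ax + by + cz = a·x₀ + b·y₀ + c·z₀.
d = (-3)·3 + (-1)·(-10) + 2·(-4)
  = -9 + 10 - 8
  = -7
Equation: -3x - y + 2z = -7

-3x - y + 2z = -7


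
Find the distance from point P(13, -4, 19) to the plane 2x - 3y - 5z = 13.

distance = |a·x₀ + b·y₀ + c·z₀ - d| / √(a² + b² + c²)
  = |2·13 + (-3)·(-4) + (-5)·19 - 13| / √(2² + (-3)² + (-5)²)
  = |26 + 12 - 95 - 13| / √(4 + 9 + 25)
  = |-70| / √38
  = 70 / 6.164
  ≈ 11.36

11.36


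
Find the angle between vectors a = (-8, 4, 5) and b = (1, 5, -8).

a·b = (-8)·1 + 4·5 + 5·(-8) = -8 + 20 - 40 = -28
|a| = √((-8)² + 4² + 5²) = √105 ≈ 10.25
|b| = √(1² + 5² + (-8)²) = √90 ≈ 9.487
cos θ = (a·b)/(|a||b|) = -28/(10.25·9.487) ≈ -0.288
θ = arccos(-0.288) ≈ 106.7°

106.7°


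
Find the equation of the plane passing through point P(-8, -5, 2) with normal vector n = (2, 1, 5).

The plane through P with normal n = (a, b, c) satisfies n·(r - P) = 0,
i.e. ax + by + cz = a·x₀ + b·y₀ + c·z₀.
d = 2·(-8) + 1·(-5) + 5·2
  = -16 - 5 + 10
  = -11
Equation: 2x + y + 5z = -11

2x + y + 5z = -11


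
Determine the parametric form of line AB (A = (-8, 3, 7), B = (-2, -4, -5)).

Direction vector d = B - A = (-2 + 8, -4 - 3, -5 - 7) = (6, -7, -12)
Parametric form r = A + t·d:
x = -8 + 6t, y = 3 - 7t, z = 7 - 12t

x = -8 + 6t, y = 3 - 7t, z = 7 - 12t


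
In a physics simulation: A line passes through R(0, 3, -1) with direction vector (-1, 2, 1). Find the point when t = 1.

P(t) = R + t·d
  = (0 + (-1)·1, 3 + 2·1, -1 + 1·1)
  = (0 - 1, 3 + 2, -1 + 1)
  = (-1, 5, 0)

(-1, 5, 0)


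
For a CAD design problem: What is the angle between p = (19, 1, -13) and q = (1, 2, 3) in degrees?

p·q = 19·1 + 1·2 + (-13)·3 = 19 + 2 - 39 = -18
|p| = √(19² + 1² + (-13)²) = √531 ≈ 23.04
|q| = √(1² + 2² + 3²) = √14 ≈ 3.742
cos θ = (p·q)/(|p||q|) = -18/(23.04·3.742) ≈ -0.2088
θ = arccos(-0.2088) ≈ 102.1°

102.1°


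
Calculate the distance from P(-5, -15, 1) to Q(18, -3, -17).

d = √[(x₂-x₁)² + (y₂-y₁)² + (z₂-z₁)²]
  = √[23² + 12² + (-18)²]
  = √[529 + 144 + 324]
  = √997
  ≈ 31.58

31.58


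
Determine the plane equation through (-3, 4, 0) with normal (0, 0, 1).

The plane through P with normal n = (a, b, c) satisfies n·(r - P) = 0,
i.e. ax + by + cz = a·x₀ + b·y₀ + c·z₀.
d = 0·(-3) + 0·4 + 1·0
  = 0 + 0 + 0
  = 0
Equation: z = 0

z = 0


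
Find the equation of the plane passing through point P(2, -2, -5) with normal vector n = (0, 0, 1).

The plane through P with normal n = (a, b, c) satisfies n·(r - P) = 0,
i.e. ax + by + cz = a·x₀ + b·y₀ + c·z₀.
d = 0·2 + 0·(-2) + 1·(-5)
  = 0 + 0 - 5
  = -5
Equation: z = -5

z = -5


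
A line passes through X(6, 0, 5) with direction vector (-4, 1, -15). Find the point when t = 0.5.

P(t) = X + t·d
  = (6 + (-4)·0.5, 0 + 1·0.5, 5 + (-15)·0.5)
  = (6 - 2, 0 + 0.5, 5 - 7.5)
  = (4, 0.5, -2.5)

(4, 0.5, -2.5)


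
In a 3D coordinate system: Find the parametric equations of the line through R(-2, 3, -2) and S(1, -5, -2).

Direction vector d = S - R = (1 + 2, -5 - 3, -2 + 2) = (3, -8, 0)
Parametric form r = R + t·d:
x = -2 + 3t, y = 3 - 8t, z = -2

x = -2 + 3t, y = 3 - 8t, z = -2


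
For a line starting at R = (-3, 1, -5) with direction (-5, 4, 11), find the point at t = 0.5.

P(t) = R + t·d
  = (-3 + (-5)·0.5, 1 + 4·0.5, -5 + 11·0.5)
  = (-3 - 2.5, 1 + 2, -5 + 5.5)
  = (-5.5, 3, 0.5)

(-5.5, 3, 0.5)


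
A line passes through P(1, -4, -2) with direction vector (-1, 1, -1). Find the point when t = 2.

P(t) = P + t·d
  = (1 + (-1)·2, -4 + 1·2, -2 + (-1)·2)
  = (1 - 2, -4 + 2, -2 - 2)
  = (-1, -2, -4)

(-1, -2, -4)


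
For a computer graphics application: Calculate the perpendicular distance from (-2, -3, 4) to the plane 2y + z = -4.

distance = |a·x₀ + b·y₀ + c·z₀ - d| / √(a² + b² + c²)
  = |0·(-2) + 2·(-3) + 1·4 - (-4)| / √(0² + 2² + 1²)
  = |0 - 6 + 4 + 4| / √(0 + 4 + 1)
  = |2| / √5
  = 2 / 2.236
  ≈ 0.8944

0.8944


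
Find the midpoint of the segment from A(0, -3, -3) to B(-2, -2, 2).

M = ((x₁+x₂)/2, (y₁+y₂)/2, (z₁+z₂)/2)
  = ((0 - 2)/2, (-3 - 2)/2, (-3 + 2)/2)
  = (-2/2, -5/2, -1/2)
  = (-1, -2.5, -0.5)

(-1, -2.5, -0.5)


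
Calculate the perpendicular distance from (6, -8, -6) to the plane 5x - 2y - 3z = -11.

distance = |a·x₀ + b·y₀ + c·z₀ - d| / √(a² + b² + c²)
  = |5·6 + (-2)·(-8) + (-3)·(-6) - (-11)| / √(5² + (-2)² + (-3)²)
  = |30 + 16 + 18 + 11| / √(25 + 4 + 9)
  = |75| / √38
  = 75 / 6.164
  ≈ 12.17

12.17


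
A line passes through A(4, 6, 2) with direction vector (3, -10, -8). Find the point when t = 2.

P(t) = A + t·d
  = (4 + 3·2, 6 + (-10)·2, 2 + (-8)·2)
  = (4 + 6, 6 - 20, 2 - 16)
  = (10, -14, -14)

(10, -14, -14)


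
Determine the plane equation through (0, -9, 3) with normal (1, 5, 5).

The plane through P with normal n = (a, b, c) satisfies n·(r - P) = 0,
i.e. ax + by + cz = a·x₀ + b·y₀ + c·z₀.
d = 1·0 + 5·(-9) + 5·3
  = 0 - 45 + 15
  = -30
Equation: x + 5y + 5z = -30

x + 5y + 5z = -30


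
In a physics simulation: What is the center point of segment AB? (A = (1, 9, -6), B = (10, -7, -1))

M = ((x₁+x₂)/2, (y₁+y₂)/2, (z₁+z₂)/2)
  = ((1 + 10)/2, (9 - 7)/2, (-6 - 1)/2)
  = (11/2, 2/2, -7/2)
  = (5.5, 1, -3.5)

(5.5, 1, -3.5)


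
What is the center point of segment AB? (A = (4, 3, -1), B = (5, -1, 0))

M = ((x₁+x₂)/2, (y₁+y₂)/2, (z₁+z₂)/2)
  = ((4 + 5)/2, (3 - 1)/2, (-1 + 0)/2)
  = (9/2, 2/2, -1/2)
  = (4.5, 1, -0.5)

(4.5, 1, -0.5)


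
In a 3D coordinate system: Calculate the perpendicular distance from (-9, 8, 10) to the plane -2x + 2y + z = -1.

distance = |a·x₀ + b·y₀ + c·z₀ - d| / √(a² + b² + c²)
  = |(-2)·(-9) + 2·8 + 1·10 - (-1)| / √((-2)² + 2² + 1²)
  = |18 + 16 + 10 + 1| / √(4 + 4 + 1)
  = |45| / √9
  = 45 / 3
  ≈ 15

15


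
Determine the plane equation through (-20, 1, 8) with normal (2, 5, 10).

The plane through P with normal n = (a, b, c) satisfies n·(r - P) = 0,
i.e. ax + by + cz = a·x₀ + b·y₀ + c·z₀.
d = 2·(-20) + 5·1 + 10·8
  = -40 + 5 + 80
  = 45
Equation: 2x + 5y + 10z = 45

2x + 5y + 10z = 45


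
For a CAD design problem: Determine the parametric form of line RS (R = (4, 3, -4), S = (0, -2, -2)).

Direction vector d = S - R = (0 - 4, -2 - 3, -2 + 4) = (-4, -5, 2)
Parametric form r = R + t·d:
x = 4 - 4t, y = 3 - 5t, z = -4 + 2t

x = 4 - 4t, y = 3 - 5t, z = -4 + 2t


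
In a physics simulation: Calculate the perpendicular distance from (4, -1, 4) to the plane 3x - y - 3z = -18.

distance = |a·x₀ + b·y₀ + c·z₀ - d| / √(a² + b² + c²)
  = |3·4 + (-1)·(-1) + (-3)·4 - (-18)| / √(3² + (-1)² + (-3)²)
  = |12 + 1 - 12 + 18| / √(9 + 1 + 9)
  = |19| / √19
  = 19 / 4.359
  ≈ 4.359

4.359


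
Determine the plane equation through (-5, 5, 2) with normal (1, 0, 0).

The plane through P with normal n = (a, b, c) satisfies n·(r - P) = 0,
i.e. ax + by + cz = a·x₀ + b·y₀ + c·z₀.
d = 1·(-5) + 0·5 + 0·2
  = -5 + 0 + 0
  = -5
Equation: x = -5

x = -5
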